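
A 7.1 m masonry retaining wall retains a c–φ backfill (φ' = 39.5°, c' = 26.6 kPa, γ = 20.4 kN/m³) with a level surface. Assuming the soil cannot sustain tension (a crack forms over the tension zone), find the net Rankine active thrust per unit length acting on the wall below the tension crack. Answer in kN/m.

K_a = 0.2224; √K_a = 0.4716.
Tension-crack depth z_c = 2c/(γ√K_a) = 2×26.6/(20.4×0.4716) = 5.529 m.
σ_a at base = K_a γ H − 2c√K_a = 0.2224×20.4×7.1 − 2×26.6×0.4716 = 7.127 kPa.
P_a = ½ × 7.127 × (H − z_c) = 0.5×7.127×1.571 = 5.597 kN/m.

5.60 kN/m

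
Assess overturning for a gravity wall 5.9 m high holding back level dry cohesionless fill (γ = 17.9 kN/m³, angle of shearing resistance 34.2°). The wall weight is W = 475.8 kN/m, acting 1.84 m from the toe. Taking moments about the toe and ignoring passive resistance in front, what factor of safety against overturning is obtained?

5.10

K_a = tan²(45° − 34.2°/2) = 0.2803.
P_a = ½K_aγH² = 0.5×0.2803×17.9×5.9² = 87.34 kN/m, acting at H/3 = 1.967 m above the base.
Overturning moment M_o = P_a × H/3 = 87.34 × 1.967 = 171.8.
Resisting moment M_r = W × 1.84 = 475.8 × 1.84 = 875.5.
FS_overturning = M_r/M_o = 875.5/171.8 = 5.097.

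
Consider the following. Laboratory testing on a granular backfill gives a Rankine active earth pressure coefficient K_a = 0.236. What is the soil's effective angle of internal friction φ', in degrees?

K_a = tan²(45° − φ/2) ⇒ 45° − φ/2 = arctan(√0.236) = 25.91°.
φ = 2(45° − 25.91°) = 38.18°.

38.2°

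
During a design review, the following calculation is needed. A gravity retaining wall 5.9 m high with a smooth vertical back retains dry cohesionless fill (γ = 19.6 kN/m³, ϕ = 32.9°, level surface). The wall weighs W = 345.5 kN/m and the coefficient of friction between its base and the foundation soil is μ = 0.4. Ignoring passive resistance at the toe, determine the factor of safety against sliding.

K_a = tan²(45° − 32.9°/2) = 0.2960.
P_a = ½K_aγH² = 0.5×0.2960×19.6×5.9² = 101.0 kN/m, acting at H/3 = 1.967 m above the base.
FS_sliding = μW / P_a = 0.4×345.5 / 101.0 = 1.368.

1.37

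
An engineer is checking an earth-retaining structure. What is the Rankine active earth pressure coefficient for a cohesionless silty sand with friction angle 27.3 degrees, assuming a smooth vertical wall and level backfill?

0.371

K_a = tan²(45° − φ/2) = tan²(31.35°) = 0.3711.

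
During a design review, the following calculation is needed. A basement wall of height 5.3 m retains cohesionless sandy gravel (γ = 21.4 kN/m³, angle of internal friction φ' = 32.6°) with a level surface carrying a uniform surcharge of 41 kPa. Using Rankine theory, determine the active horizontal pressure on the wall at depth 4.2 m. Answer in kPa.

39.2 kPa

K_a = (1 − sin φ)/(1 + sin φ) = 0.2997.
σ_v = γz + q = 21.4 × 4.2 + 41 = 130.9 kPa.
σ_h = K_a σ_v = 0.2997 × 130.9 = 39.23 kPa.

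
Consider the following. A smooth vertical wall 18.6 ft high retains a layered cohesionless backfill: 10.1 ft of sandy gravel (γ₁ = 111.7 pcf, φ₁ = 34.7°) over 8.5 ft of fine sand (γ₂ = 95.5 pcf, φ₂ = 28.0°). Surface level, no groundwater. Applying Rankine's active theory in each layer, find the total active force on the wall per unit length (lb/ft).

K_a1 = tan²(45°−34.7°/2) = 0.2745; K_a2 = tan²(45°−28.0°/2) = 0.3610.
Layer 1: σ at base = K_a1 γ₁ h₁ = 309.6 psf; P₁ = ½×309.6×10.1 = 1564.
Layer 2: σ_v at top = γ₁h₁ = 1128; σ_h top = K_a2×1128 = 407.3; σ_h base = K_a2×(1128+95.5×8.5) = 700.4.
P₂ = ½(407.3+700.4)×8.5 = 4708. Total P_a = 1564+4708 = 6271 lb/ft.

6270 lb/ft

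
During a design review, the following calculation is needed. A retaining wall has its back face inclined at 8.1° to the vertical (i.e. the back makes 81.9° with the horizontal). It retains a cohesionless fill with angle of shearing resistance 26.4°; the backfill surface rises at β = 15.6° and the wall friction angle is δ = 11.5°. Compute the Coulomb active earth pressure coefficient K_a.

K_a = sin²(α+φ) / [sin²α · sin(α−δ) · (1 + √{sin(φ+δ)sin(φ−β) / (sin(α−δ)sin(α+β))})²].
With α = 81.9°, φ = 26.4°, δ = 11.5°, β = 15.6°: K_a = 0.5348.

0.535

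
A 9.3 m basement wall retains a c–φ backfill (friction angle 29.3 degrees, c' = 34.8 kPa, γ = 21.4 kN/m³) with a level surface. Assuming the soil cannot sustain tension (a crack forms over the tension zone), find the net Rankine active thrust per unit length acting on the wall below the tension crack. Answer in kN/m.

K_a = 0.3428; √K_a = 0.5855.
Tension-crack depth z_c = 2c/(γ√K_a) = 2×34.8/(21.4×0.5855) = 5.555 m.
σ_a at base = K_a γ H − 2c√K_a = 0.3428×21.4×9.3 − 2×34.8×0.5855 = 27.48 kPa.
P_a = ½ × 27.48 × (H − z_c) = 0.5×27.48×3.745 = 51.46 kN/m.

51.5 kN/m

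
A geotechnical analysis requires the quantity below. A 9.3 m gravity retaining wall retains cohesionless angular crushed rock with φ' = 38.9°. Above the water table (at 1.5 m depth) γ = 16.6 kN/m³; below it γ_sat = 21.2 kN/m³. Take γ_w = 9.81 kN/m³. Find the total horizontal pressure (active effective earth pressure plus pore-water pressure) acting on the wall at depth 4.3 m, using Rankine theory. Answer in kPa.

40.4 kPa

K_a = (1 − sin φ)/(1 + sin φ) = 0.2285.
γ' = 21.2 − 9.81 = 11.39 kN/m³.
Effective vertical stress at 4.3 m: σ'_v = 16.6×1.5 + 11.39×2.80 = 56.79 kPa.
σ'_h = K_a σ'_v = 0.2285 × 56.79 = 12.98 kPa; u = γ_w × 2.80 = 27.47 kPa.
Total σ_h = 12.98 + 27.47 = 40.45 kPa.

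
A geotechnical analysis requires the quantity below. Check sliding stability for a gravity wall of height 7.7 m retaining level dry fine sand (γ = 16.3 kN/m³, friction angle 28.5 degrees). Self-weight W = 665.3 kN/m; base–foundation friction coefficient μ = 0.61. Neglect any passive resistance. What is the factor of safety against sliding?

2.37

K_a = tan²(45° − 28.5°/2) = 0.3540.
P_a = ½K_aγH² = 0.5×0.3540×16.3×7.7² = 171.0 kN/m, acting at H/3 = 2.567 m above the base.
FS_sliding = μW / P_a = 0.61×665.3 / 171.0 = 2.373.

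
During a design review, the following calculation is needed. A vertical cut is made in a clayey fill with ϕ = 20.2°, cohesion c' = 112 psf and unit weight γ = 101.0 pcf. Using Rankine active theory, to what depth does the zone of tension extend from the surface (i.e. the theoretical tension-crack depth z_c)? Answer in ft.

3.18 ft

K_a = tan²(45° − 20.2°/2) = 0.4867; √K_a = 0.6976.
The active pressure is zero where K_a γ z = 2c√K_a, so z_c = 2c/(γ√K_a) = 2×112/(101.0×0.6976) = 3.179 ft.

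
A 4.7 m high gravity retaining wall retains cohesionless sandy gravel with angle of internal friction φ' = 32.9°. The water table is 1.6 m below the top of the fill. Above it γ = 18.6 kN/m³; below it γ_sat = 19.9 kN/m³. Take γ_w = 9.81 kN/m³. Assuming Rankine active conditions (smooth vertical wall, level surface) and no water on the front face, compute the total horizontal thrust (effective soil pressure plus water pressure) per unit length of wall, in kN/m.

K_a = tan²(45° − φ/2) = 0.2960.
γ' = 19.9 − 9.81 = 10.09 kN/m³. Depth below WT = 3.1 m.
σ'_h at WT = K_a γ d_w = 8.810 kPa; at base = 8.810 + K_a γ' × 3.1 = 18.07 kPa.
P₁ (0–1.6 m) = ½×8.810×1.6 = 7.048. P₂ (1.6–4.7 m) = ½(8.810+18.07)×3.1 = 41.66.
P_w = ½ γ_w h₂² = 0.5×9.81×3.1² = 47.14. Total = 7.048+41.66+47.14 = 95.85 kN/m.

95.8 kN/m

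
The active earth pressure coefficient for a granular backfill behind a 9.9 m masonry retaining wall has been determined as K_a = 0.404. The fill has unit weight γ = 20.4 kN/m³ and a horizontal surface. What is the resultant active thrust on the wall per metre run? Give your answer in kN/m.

404 kN/m

P = ½ K_a γ H² = 0.5 × 0.404 × 20.4 × 9.9² = 403.9 kN/m.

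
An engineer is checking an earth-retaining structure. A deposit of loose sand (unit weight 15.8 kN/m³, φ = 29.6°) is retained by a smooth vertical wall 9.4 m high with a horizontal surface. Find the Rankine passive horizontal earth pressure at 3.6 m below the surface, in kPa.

168 kPa

K_p = (1 + sin φ)/(1 − sin φ) = 2.952.
σ_h = K_p γ z = 2.952 × 15.8 × 3.6 = 167.9 kPa.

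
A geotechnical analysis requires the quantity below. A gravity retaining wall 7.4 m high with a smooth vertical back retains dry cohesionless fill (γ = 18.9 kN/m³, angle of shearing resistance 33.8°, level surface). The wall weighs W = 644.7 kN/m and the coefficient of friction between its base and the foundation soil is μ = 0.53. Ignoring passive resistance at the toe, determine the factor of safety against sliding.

2.32

K_a = tan²(45° − 33.8°/2) = 0.2851.
P_a = ½K_aγH² = 0.5×0.2851×18.9×7.4² = 147.5 kN/m, acting at H/3 = 2.467 m above the base.
FS_sliding = μW / P_a = 0.53×644.7 / 147.5 = 2.316.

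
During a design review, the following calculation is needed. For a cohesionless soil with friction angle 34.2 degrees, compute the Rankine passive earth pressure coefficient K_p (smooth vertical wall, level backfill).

3.57

K_p = (1 + sin φ)/(1 − sin φ) = tan²(45° + 34.2°/2) = 3.567.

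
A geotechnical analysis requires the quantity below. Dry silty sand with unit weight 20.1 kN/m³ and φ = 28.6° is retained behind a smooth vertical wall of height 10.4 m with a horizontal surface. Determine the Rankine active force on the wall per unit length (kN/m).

383 kN/m

K_a = tan²(45° − φ/2) = 0.3525.
P_a = ½ K_a γ H² = 0.5 × 0.3525 × 20.1 × 10.4² = 383.2 kN/m.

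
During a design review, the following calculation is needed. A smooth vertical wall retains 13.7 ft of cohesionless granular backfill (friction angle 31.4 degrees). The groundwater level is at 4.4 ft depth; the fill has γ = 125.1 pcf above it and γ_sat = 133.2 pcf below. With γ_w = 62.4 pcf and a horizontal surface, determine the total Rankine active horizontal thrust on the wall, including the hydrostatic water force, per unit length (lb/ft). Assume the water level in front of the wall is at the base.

K_a = tan²(45° − φ/2) = 0.3149.
γ' = 133.2 − 62.4 = 70.80 pcf. Depth below WT = 9.3 ft.
σ'_h at WT = K_a γ d_w = 173.3 psf; at base = 173.3 + K_a γ' × 9.3 = 380.7 psf.
P₁ (0–4.4 ft) = ½×173.3×4.4 = 381.4. P₂ (4.4–13.7 ft) = ½(173.3+380.7)×9.3 = 2576.
P_w = ½ γ_w h₂² = 0.5×62.4×9.3² = 2698. Total = 381.4+2576+2698 = 5656 lb/ft.

5660 lb/ft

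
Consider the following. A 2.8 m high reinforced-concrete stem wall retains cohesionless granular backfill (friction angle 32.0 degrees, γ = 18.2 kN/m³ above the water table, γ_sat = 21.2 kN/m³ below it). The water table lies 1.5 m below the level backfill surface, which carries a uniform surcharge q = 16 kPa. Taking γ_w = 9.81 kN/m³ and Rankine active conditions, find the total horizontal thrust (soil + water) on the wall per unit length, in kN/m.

42.2 kN/m

K_a = tan²(45° − φ/2) = 0.3073.
γ' = 21.2 − 9.81 = 11.39 kN/m³. h₂ = H − d_w = 1.3 m.
σ'_h: at surface K_a·q = 4.916; at WT K_a(q+γd_w) = 13.30; at base K_a(q+γd_w+γ'h₂) = 17.85 kPa.
P₁ = ½(4.916+13.30)×1.5 = 13.67; P₂ = ½(13.30+17.85)×1.3 = 20.25; P_w = ½γ_w h₂² = 8.289.
Total = 13.67+20.25+8.289 = 42.21 kN/m.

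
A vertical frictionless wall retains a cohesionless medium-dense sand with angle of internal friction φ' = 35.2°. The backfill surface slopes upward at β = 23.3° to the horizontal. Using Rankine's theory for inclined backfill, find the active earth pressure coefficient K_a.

0.343

K_a = cos β · (cos β − √(cos²β − cos²φ)) / (cos β + √(cos²β − cos²φ)).
cos β = 0.9184, cos φ = 0.8171, √(cos²β − cos²φ) = 0.4193.
K_a = 0.9184 × (0.9184 − 0.4193)/(0.9184 + 0.4193) = 0.3427.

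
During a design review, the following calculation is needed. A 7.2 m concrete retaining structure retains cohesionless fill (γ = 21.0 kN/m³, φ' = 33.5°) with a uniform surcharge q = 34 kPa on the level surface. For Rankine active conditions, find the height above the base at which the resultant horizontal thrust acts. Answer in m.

K_a = 0.2887.
Triangular part P₁ = ½K_aγH² = 157.2 at H/3 = 2.400 m; rectangular part P₂ = K_a q H = 70.68 at H/2 = 3.600 m.
ȳ = (P₁·2.400 + P₂·3.600)/(P₁+P₂) = 2.772 m.

2.77 m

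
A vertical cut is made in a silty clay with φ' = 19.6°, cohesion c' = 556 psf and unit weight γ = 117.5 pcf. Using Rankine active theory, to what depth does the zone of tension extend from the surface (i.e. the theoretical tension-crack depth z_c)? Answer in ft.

K_a = tan²(45° − 19.6°/2) = 0.4976; √K_a = 0.7054.
The active pressure is zero where K_a γ z = 2c√K_a, so z_c = 2c/(γ√K_a) = 2×556/(117.5×0.7054) = 13.42 ft.

13.4 ft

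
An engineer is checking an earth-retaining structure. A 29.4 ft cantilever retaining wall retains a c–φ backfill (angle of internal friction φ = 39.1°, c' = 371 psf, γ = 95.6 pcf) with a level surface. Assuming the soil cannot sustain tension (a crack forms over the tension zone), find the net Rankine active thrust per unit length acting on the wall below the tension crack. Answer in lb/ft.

1860 lb/ft

K_a = 0.2265; √K_a = 0.4759.
Tension-crack depth z_c = 2c/(γ√K_a) = 2×371/(95.6×0.4759) = 16.31 ft.
σ_a at base = K_a γ H − 2c√K_a = 0.2265×95.6×29.4 − 2×371×0.4759 = 283.4 psf.
P_a = ½ × 283.4 × (H − z_c) = 0.5×283.4×13.09 = 1855 lb/ft.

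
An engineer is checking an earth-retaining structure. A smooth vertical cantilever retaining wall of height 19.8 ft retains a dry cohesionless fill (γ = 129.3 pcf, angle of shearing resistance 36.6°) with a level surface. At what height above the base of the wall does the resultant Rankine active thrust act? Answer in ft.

K_a = 0.2530.
The pressure distribution is triangular, so the resultant acts at H/3 above the base = 19.8/3 = 6.600 ft.

6.60 ft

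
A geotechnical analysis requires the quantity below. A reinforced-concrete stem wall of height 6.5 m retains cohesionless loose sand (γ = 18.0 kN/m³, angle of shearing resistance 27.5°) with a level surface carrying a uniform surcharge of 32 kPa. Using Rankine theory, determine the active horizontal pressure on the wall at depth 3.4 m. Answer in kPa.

34.3 kPa

K_a = (1 − sin φ)/(1 + sin φ) = 0.3682.
σ_v = γz + q = 18.0 × 3.4 + 32 = 93.20 kPa.
σ_h = K_a σ_v = 0.3682 × 93.20 = 34.32 kPa.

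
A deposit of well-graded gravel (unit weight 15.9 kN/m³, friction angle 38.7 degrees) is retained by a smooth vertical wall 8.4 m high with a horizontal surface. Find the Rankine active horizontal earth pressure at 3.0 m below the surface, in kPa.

11.0 kPa

K_a = (1 − sin φ)/(1 + sin φ) = 0.2306.
σ_h = K_a γ z = 0.2306 × 15.9 × 3.0 = 11.00 kPa.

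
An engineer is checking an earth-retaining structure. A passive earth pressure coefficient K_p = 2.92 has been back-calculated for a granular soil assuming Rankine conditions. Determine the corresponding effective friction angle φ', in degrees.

K_p = (1+sin φ)/(1−sin φ) ⇒ sin φ = (K_p − 1)/(K_p + 1) = 0.4898.
φ = arcsin(0.4898) = 29.33°.

29.3°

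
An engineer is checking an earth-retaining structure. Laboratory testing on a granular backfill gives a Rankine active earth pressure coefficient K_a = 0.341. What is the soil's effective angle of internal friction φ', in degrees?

K_a = tan²(45° − φ/2) ⇒ 45° − φ/2 = arctan(√0.341) = 30.28°.
φ = 2(45° − 30.28°) = 29.43°.

29.4°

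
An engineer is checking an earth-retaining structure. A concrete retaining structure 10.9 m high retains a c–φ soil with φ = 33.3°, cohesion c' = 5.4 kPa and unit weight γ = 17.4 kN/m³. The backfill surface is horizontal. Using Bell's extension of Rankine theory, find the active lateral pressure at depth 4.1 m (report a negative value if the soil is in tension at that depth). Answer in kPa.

K_a = (1 − sin φ)/(1 + sin φ) = 0.2911.
σ_a = K_a γ z − 2c√K_a = 0.2911×17.4×4.1 − 2×5.4×0.5396 = 14.94 kPa.

14.9 kPa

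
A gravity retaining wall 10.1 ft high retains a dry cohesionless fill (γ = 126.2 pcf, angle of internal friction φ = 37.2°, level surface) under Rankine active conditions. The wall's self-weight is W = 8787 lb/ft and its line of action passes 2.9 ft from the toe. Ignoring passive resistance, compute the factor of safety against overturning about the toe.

K_a = tan²(45° − 37.2°/2) = 0.2464.
P_a = ½K_aγH² = 0.5×0.2464×126.2×10.1² = 1586 lb/ft, acting at H/3 = 3.367 ft above the base.
Overturning moment M_o = P_a × H/3 = 1586 × 3.367 = 5340.
Resisting moment M_r = W × 2.9 = 8787 × 2.9 = 25480.
FS_overturning = M_r/M_o = 25480/5340 = 4.772.

4.77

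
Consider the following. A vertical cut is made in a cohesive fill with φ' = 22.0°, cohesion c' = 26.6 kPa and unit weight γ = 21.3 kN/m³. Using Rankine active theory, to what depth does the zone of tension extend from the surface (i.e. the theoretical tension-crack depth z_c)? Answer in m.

3.70 m

K_a = tan²(45° − 22.0°/2) = 0.4550; √K_a = 0.6745.
The active pressure is zero where K_a γ z = 2c√K_a, so z_c = 2c/(γ√K_a) = 2×26.6/(21.3×0.6745) = 3.703 m.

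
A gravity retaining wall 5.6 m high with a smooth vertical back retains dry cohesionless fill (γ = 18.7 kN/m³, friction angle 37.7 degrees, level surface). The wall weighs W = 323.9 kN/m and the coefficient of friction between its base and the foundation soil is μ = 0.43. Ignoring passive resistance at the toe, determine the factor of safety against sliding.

K_a = tan²(45° − 37.7°/2) = 0.2411.
P_a = ½K_aγH² = 0.5×0.2411×18.7×5.6² = 70.68 kN/m, acting at H/3 = 1.867 m above the base.
FS_sliding = μW / P_a = 0.43×323.9 / 70.68 = 1.970.

1.97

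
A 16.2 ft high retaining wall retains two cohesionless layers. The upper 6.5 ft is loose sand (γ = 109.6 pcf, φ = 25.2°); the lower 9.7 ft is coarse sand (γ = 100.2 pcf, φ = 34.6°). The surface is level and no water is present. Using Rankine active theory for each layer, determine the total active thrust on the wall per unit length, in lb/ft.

4140 lb/ft

K_a1 = tan²(45°−25.2°/2) = 0.4027; K_a2 = tan²(45°−34.6°/2) = 0.2756.
Layer 1: σ at base = K_a1 γ₁ h₁ = 286.9 psf; P₁ = ½×286.9×6.5 = 932.5.
Layer 2: σ_v at top = γ₁h₁ = 712.4; σ_h top = K_a2×712.4 = 196.4; σ_h base = K_a2×(712.4+100.2×9.7) = 464.3.
P₂ = ½(196.4+464.3)×9.7 = 3204. Total P_a = 932.5+3204 = 4137 lb/ft.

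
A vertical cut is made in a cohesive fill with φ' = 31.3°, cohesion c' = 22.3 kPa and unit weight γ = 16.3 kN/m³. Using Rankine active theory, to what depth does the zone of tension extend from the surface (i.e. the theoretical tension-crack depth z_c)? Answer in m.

4.87 m

K_a = tan²(45° − 31.3°/2) = 0.3162; √K_a = 0.5623.
The active pressure is zero where K_a γ z = 2c√K_a, so z_c = 2c/(γ√K_a) = 2×22.3/(16.3×0.5623) = 4.866 m.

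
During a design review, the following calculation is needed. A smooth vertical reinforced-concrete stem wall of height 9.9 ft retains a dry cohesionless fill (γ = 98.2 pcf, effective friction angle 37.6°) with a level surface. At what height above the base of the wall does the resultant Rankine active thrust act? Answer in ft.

3.30 ft

K_a = 0.2421.
The pressure distribution is triangular, so the resultant acts at H/3 above the base = 9.9/3 = 3.300 ft.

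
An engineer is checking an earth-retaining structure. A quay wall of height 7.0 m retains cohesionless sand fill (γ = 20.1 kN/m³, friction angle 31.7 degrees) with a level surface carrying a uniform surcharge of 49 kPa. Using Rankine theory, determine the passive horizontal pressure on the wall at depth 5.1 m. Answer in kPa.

K_p = (1 + sin φ)/(1 − sin φ) = 3.215.
σ_v = γz + q = 20.1 × 5.1 + 49 = 151.5 kPa.
σ_h = K_p σ_v = 3.215 × 151.5 = 487.1 kPa.

487 kPa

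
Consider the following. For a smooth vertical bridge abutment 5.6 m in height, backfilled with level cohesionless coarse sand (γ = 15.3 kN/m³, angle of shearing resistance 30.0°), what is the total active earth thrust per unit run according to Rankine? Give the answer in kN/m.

80.0 kN/m

K_a = tan²(45° − φ/2) = 0.3333.
P_a = ½ K_a γ H² = 0.5 × 0.3333 × 15.3 × 5.6² = 79.97 kN/m.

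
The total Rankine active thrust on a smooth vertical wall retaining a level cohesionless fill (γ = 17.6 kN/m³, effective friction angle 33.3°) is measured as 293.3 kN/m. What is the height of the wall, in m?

10.7 m

K_a = 0.2911. P_a = ½ K_a γ H² ⇒ H = √(2P_a/(K_a γ)).
H = √(2×293.3/(0.2911×17.6)) = 10.70 m.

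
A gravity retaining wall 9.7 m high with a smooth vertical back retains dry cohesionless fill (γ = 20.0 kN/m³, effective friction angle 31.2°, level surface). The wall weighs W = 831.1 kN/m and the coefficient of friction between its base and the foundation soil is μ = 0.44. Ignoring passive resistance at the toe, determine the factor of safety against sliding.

K_a = tan²(45° − 31.2°/2) = 0.3175.
P_a = ½K_aγH² = 0.5×0.3175×20.0×9.7² = 298.7 kN/m, acting at H/3 = 3.233 m above the base.
FS_sliding = μW / P_a = 0.44×831.1 / 298.7 = 1.224.

1.22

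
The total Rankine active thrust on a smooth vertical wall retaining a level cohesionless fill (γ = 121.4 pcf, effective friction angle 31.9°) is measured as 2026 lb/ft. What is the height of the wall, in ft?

K_a = 0.3085. P_a = ½ K_a γ H² ⇒ H = √(2P_a/(K_a γ)).
H = √(2×2026/(0.3085×121.4)) = 10.40 ft.

10.4 ft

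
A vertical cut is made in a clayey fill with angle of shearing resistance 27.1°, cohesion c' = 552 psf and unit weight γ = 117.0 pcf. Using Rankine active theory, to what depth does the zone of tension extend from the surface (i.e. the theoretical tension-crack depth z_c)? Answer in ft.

15.4 ft

K_a = tan²(45° − 27.1°/2) = 0.3741; √K_a = 0.6116.
The active pressure is zero where K_a γ z = 2c√K_a, so z_c = 2c/(γ√K_a) = 2×552/(117.0×0.6116) = 15.43 ft.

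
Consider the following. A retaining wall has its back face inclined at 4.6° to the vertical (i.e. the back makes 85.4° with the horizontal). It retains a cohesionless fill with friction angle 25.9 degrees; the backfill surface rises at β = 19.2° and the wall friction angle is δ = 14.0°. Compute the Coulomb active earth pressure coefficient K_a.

0.558

K_a = sin²(α+φ) / [sin²α · sin(α−δ) · (1 + √{sin(φ+δ)sin(φ−β) / (sin(α−δ)sin(α+β))})²].
With α = 85.4°, φ = 25.9°, δ = 14.0°, β = 19.2°: K_a = 0.5577.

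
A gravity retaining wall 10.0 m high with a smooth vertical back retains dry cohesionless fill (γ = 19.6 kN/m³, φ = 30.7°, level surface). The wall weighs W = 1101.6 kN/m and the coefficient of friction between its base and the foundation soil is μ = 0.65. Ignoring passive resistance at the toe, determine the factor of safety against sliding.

K_a = tan²(45° − 30.7°/2) = 0.3240.
P_a = ½K_aγH² = 0.5×0.3240×19.6×10.0² = 317.5 kN/m, acting at H/3 = 3.333 m above the base.
FS_sliding = μW / P_a = 0.65×1101.6 / 317.5 = 2.255.

2.25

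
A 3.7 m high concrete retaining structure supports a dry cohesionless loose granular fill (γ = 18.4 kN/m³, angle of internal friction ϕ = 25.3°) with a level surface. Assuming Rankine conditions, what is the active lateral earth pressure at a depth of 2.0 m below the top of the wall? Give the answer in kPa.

14.8 kPa

K_a = (1 − sin φ)/(1 + sin φ) = 0.4012.
σ_h = K_a γ z = 0.4012 × 18.4 × 2.0 = 14.76 kPa.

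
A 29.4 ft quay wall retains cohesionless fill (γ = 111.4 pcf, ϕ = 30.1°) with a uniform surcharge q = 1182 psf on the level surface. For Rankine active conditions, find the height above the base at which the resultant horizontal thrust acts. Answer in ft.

11.9 ft

K_a = 0.3320.
Triangular part P₁ = ½K_aγH² = 15980 at H/3 = 9.800 ft; rectangular part P₂ = K_a q H = 11540 at H/2 = 14.70 ft.
ȳ = (P₁·9.800 + P₂·14.70)/(P₁+P₂) = 11.85 ft.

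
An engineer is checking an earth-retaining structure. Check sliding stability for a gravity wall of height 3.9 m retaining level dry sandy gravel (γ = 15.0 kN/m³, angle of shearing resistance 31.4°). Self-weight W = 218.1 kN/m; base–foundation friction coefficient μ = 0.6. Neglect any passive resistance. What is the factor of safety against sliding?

3.64

K_a = tan²(45° − 31.4°/2) = 0.3149.
P_a = ½K_aγH² = 0.5×0.3149×15.0×3.9² = 35.92 kN/m, acting at H/3 = 1.300 m above the base.
FS_sliding = μW / P_a = 0.6×218.1 / 35.92 = 3.643.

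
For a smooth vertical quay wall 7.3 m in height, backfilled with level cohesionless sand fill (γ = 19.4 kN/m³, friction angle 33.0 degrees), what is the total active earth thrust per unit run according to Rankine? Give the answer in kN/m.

K_a = tan²(45° − φ/2) = 0.2948.
P_a = ½ K_a γ H² = 0.5 × 0.2948 × 19.4 × 7.3² = 152.4 kN/m.

152 kN/m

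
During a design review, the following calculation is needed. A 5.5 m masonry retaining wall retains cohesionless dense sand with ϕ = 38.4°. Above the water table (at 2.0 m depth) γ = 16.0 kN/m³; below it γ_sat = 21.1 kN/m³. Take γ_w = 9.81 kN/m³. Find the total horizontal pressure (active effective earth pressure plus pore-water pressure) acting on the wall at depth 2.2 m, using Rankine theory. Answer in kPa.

K_a = (1 − sin φ)/(1 + sin φ) = 0.2337.
γ' = 21.1 − 9.81 = 11.29 kN/m³.
Effective vertical stress at 2.2 m: σ'_v = 16.0×2.0 + 11.29×0.200 = 34.26 kPa.
σ'_h = K_a σ'_v = 0.2337 × 34.26 = 8.006 kPa; u = γ_w × 0.200 = 1.962 kPa.
Total σ_h = 8.006 + 1.962 = 9.968 kPa.

9.97 kPa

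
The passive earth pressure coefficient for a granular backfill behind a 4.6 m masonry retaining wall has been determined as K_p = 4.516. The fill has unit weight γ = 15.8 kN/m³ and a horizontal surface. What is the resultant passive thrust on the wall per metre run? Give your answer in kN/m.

755 kN/m

P = ½ K_p γ H² = 0.5 × 4.516 × 15.8 × 4.6² = 754.9 kN/m.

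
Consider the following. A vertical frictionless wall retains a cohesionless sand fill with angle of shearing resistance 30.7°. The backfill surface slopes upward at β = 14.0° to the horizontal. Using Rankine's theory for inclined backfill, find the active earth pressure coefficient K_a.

K_a = cos β · (cos β − √(cos²β − cos²φ)) / (cos β + √(cos²β − cos²φ)).
cos β = 0.9703, cos φ = 0.8599, √(cos²β − cos²φ) = 0.4496.
K_a = 0.9703 × (0.9703 − 0.4496)/(0.9703 + 0.4496) = 0.3558.

0.356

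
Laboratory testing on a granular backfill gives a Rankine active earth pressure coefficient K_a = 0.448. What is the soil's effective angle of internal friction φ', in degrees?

K_a = tan²(45° − φ/2) ⇒ 45° − φ/2 = arctan(√0.448) = 33.80°.
φ = 2(45° − 33.80°) = 22.41°.

22.4°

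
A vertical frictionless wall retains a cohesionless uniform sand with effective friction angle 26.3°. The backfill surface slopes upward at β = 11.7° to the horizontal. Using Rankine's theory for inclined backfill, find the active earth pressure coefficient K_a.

0.417

K_a = cos β · (cos β − √(cos²β − cos²φ)) / (cos β + √(cos²β − cos²φ)).
cos β = 0.9792, cos φ = 0.8965, √(cos²β − cos²φ) = 0.3939.
K_a = 0.9792 × (0.9792 − 0.3939)/(0.9792 + 0.3939) = 0.4174.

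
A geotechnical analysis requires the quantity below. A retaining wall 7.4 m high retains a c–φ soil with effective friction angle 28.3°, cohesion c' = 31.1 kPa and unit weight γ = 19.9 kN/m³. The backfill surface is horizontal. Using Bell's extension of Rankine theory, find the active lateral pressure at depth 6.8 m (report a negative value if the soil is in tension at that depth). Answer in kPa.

K_a = (1 − sin φ)/(1 + sin φ) = 0.3568.
σ_a = K_a γ z − 2c√K_a = 0.3568×19.9×6.8 − 2×31.1×0.5973 = 11.13 kPa.

11.1 kPa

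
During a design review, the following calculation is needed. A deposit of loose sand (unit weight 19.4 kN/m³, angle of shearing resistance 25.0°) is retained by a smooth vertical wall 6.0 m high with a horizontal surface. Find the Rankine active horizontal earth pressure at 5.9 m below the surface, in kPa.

K_a = (1 − sin φ)/(1 + sin φ) = 0.4059.
σ_h = K_a γ z = 0.4059 × 19.4 × 5.9 = 46.45 kPa.

46.5 kPa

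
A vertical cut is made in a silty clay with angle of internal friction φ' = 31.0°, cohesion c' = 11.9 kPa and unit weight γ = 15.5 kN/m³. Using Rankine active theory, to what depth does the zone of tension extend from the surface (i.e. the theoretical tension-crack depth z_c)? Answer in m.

2.71 m

K_a = tan²(45° − 31.0°/2) = 0.3201; √K_a = 0.5658.
The active pressure is zero where K_a γ z = 2c√K_a, so z_c = 2c/(γ√K_a) = 2×11.9/(15.5×0.5658) = 2.714 m.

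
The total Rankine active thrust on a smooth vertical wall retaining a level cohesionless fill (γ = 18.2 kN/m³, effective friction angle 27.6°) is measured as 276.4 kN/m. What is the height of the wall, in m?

9.10 m

K_a = 0.3668. P_a = ½ K_a γ H² ⇒ H = √(2P_a/(K_a γ)).
H = √(2×276.4/(0.3668×18.2)) = 9.100 m.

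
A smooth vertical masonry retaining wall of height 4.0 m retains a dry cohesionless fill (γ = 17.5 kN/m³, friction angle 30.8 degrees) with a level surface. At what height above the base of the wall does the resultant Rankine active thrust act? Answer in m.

1.33 m

K_a = 0.3227.
The pressure distribution is triangular, so the resultant acts at H/3 above the base = 4.0/3 = 1.333 m.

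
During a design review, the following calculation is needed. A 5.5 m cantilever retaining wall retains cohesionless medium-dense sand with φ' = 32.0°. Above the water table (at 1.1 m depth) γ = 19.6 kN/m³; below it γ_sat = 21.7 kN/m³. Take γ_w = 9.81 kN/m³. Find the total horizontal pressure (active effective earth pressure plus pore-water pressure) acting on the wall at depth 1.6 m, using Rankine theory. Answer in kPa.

13.4 kPa

K_a = (1 − sin φ)/(1 + sin φ) = 0.3073.
γ' = 21.7 − 9.81 = 11.89 kN/m³.
Effective vertical stress at 1.6 m: σ'_v = 19.6×1.1 + 11.89×0.500 = 27.51 kPa.
σ'_h = K_a σ'_v = 0.3073 × 27.51 = 8.451 kPa; u = γ_w × 0.500 = 4.905 kPa.
Total σ_h = 8.451 + 4.905 = 13.36 kPa.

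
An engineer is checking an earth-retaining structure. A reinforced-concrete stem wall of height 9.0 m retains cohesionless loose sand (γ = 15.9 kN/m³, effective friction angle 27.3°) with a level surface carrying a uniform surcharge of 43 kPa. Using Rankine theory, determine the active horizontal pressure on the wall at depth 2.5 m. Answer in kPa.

K_a = (1 − sin φ)/(1 + sin φ) = 0.3711.
σ_v = γz + q = 15.9 × 2.5 + 43 = 82.75 kPa.
σ_h = K_a σ_v = 0.3711 × 82.75 = 30.71 kPa.

30.7 kPa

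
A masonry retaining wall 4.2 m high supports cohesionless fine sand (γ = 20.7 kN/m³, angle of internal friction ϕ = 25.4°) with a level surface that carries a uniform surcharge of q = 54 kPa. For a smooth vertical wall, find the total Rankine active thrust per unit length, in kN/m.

K_a = tan²(45° − φ/2) = 0.3996.
Soil triangle: ½ K_a γ H² = 0.5×0.3996×20.7×4.2² = 72.96 kN/m.
Surcharge rectangle: K_a q H = 0.3996×54×4.2 = 90.64 kN/m.
Total = 72.96 + 90.64 = 163.6 kN/m.

164 kN/m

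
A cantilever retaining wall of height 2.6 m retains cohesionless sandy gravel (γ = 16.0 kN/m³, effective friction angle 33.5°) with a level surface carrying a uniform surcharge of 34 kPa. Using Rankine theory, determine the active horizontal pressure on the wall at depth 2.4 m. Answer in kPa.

20.9 kPa

K_a = (1 − sin φ)/(1 + sin φ) = 0.2887.
σ_v = γz + q = 16.0 × 2.4 + 34 = 72.40 kPa.
σ_h = K_a σ_v = 0.2887 × 72.40 = 20.90 kPa.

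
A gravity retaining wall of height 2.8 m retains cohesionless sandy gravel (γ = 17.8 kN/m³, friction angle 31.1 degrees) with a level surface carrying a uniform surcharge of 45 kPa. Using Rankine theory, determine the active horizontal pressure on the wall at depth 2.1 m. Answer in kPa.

26.3 kPa

K_a = (1 − sin φ)/(1 + sin φ) = 0.3188.
σ_v = γz + q = 17.8 × 2.1 + 45 = 82.38 kPa.
σ_h = K_a σ_v = 0.3188 × 82.38 = 26.26 kPa.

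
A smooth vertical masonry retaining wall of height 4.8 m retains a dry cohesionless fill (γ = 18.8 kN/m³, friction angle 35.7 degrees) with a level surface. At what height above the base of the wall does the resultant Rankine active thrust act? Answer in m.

1.60 m

K_a = 0.2630.
The pressure distribution is triangular, so the resultant acts at H/3 above the base = 4.8/3 = 1.600 m.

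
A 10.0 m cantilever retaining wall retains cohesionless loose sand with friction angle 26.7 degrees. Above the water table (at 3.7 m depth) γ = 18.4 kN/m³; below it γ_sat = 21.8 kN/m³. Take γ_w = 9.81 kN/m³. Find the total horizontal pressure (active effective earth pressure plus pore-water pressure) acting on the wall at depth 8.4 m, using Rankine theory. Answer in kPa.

K_a = (1 − sin φ)/(1 + sin φ) = 0.3800.
γ' = 21.8 − 9.81 = 11.99 kN/m³.
Effective vertical stress at 8.4 m: σ'_v = 18.4×3.7 + 11.99×4.70 = 124.4 kPa.
σ'_h = K_a σ'_v = 0.3800 × 124.4 = 47.28 kPa; u = γ_w × 4.70 = 46.11 kPa.
Total σ_h = 47.28 + 46.11 = 93.39 kPa.

93.4 kPa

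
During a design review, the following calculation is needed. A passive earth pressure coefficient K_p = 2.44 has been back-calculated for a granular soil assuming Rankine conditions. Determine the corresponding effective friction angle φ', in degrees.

K_p = (1+sin φ)/(1−sin φ) ⇒ sin φ = (K_p − 1)/(K_p + 1) = 0.4186.
φ = arcsin(0.4186) = 24.75°.

24.7°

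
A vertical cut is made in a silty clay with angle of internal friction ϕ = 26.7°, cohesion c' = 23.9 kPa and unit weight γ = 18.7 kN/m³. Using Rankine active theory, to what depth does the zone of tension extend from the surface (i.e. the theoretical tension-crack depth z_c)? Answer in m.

K_a = tan²(45° − 26.7°/2) = 0.3800; √K_a = 0.6164.
The active pressure is zero where K_a γ z = 2c√K_a, so z_c = 2c/(γ√K_a) = 2×23.9/(18.7×0.6164) = 4.147 m.

4.15 m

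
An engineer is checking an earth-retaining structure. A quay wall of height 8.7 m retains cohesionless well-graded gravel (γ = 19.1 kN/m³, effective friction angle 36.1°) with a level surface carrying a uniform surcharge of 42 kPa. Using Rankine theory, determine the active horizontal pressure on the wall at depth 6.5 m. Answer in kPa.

42.9 kPa

K_a = (1 − sin φ)/(1 + sin φ) = 0.2585.
σ_v = γz + q = 19.1 × 6.5 + 42 = 166.2 kPa.
σ_h = K_a σ_v = 0.2585 × 166.2 = 42.95 kPa.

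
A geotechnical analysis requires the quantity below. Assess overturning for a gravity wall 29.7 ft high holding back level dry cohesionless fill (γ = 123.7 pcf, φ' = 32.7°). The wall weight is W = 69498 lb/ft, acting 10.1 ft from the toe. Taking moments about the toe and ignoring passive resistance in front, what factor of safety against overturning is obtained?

K_a = tan²(45° − 32.7°/2) = 0.2985.
P_a = ½K_aγH² = 0.5×0.2985×123.7×29.7² = 16290 lb/ft, acting at H/3 = 9.900 ft above the base.
Overturning moment M_o = P_a × H/3 = 16290 × 9.900 = 161200.
Resisting moment M_r = W × 10.1 = 69498 × 10.1 = 701900.
FS_overturning = M_r/M_o = 701900/161200 = 4.354.

4.35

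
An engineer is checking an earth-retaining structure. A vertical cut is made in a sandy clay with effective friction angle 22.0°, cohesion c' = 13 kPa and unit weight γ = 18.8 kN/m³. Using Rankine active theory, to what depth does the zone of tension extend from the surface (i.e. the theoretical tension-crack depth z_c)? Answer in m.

2.05 m

K_a = tan²(45° − 22.0°/2) = 0.4550; √K_a = 0.6745.
The active pressure is zero where K_a γ z = 2c√K_a, so z_c = 2c/(γ√K_a) = 2×13/(18.8×0.6745) = 2.050 m.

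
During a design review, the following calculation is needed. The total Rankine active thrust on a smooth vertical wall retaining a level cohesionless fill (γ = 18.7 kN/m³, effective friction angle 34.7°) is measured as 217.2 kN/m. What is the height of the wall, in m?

9.20 m

K_a = 0.2745. P_a = ½ K_a γ H² ⇒ H = √(2P_a/(K_a γ)).
H = √(2×217.2/(0.2745×18.7)) = 9.200 m.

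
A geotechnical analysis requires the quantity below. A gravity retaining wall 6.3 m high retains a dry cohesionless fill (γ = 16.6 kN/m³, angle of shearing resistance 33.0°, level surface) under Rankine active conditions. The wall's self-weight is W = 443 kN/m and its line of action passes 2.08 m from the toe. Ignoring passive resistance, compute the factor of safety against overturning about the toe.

4.52

K_a = tan²(45° − 33.0°/2) = 0.2948.
P_a = ½K_aγH² = 0.5×0.2948×16.6×6.3² = 97.12 kN/m, acting at H/3 = 2.100 m above the base.
Overturning moment M_o = P_a × H/3 = 97.12 × 2.100 = 203.9.
Resisting moment M_r = W × 2.08 = 443 × 2.08 = 921.4.
FS_overturning = M_r/M_o = 921.4/203.9 = 4.518.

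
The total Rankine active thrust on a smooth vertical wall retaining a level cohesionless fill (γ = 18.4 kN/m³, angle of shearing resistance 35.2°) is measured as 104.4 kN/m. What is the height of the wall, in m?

6.50 m

K_a = 0.2687. P_a = ½ K_a γ H² ⇒ H = √(2P_a/(K_a γ)).
H = √(2×104.4/(0.2687×18.4)) = 6.499 m.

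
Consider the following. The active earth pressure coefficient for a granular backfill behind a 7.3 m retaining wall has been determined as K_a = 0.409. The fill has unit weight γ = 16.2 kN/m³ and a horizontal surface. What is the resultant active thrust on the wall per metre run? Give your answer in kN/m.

177 kN/m

P = ½ K_a γ H² = 0.5 × 0.409 × 16.2 × 7.3² = 176.5 kN/m.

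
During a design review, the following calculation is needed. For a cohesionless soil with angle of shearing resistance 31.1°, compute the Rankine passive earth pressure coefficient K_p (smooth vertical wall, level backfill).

K_p = (1 + sin φ)/(1 − sin φ) = tan²(45° + 31.1°/2) = 3.137.

3.14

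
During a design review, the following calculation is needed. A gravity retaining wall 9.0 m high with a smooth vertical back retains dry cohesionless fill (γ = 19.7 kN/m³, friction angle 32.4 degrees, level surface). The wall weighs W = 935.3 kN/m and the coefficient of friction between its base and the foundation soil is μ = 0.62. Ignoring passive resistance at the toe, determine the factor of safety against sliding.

K_a = tan²(45° − 32.4°/2) = 0.3022.
P_a = ½K_aγH² = 0.5×0.3022×19.7×9.0² = 241.1 kN/m, acting at H/3 = 3.000 m above the base.
FS_sliding = μW / P_a = 0.62×935.3 / 241.1 = 2.405.

2.40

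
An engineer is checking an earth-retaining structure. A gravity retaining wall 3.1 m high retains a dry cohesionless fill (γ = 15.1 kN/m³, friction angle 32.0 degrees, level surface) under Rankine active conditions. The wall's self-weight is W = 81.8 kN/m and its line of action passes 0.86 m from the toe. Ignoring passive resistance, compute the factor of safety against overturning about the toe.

3.05

K_a = tan²(45° − 32.0°/2) = 0.3073.
P_a = ½K_aγH² = 0.5×0.3073×15.1×3.1² = 22.29 kN/m, acting at H/3 = 1.033 m above the base.
Overturning moment M_o = P_a × H/3 = 22.29 × 1.033 = 23.04.
Resisting moment M_r = W × 0.86 = 81.8 × 0.86 = 70.35.
FS_overturning = M_r/M_o = 70.35/23.04 = 3.054.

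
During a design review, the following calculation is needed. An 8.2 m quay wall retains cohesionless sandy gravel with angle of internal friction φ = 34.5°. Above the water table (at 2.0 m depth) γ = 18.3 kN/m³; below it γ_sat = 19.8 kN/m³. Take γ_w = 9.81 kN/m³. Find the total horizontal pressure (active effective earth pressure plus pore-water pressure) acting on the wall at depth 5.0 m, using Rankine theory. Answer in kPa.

47.9 kPa

K_a = (1 − sin φ)/(1 + sin φ) = 0.2768.
γ' = 19.8 − 9.81 = 9.990 kN/m³.
Effective vertical stress at 5.0 m: σ'_v = 18.3×2.0 + 9.990×3.00 = 66.57 kPa.
σ'_h = K_a σ'_v = 0.2768 × 66.57 = 18.43 kPa; u = γ_w × 3.00 = 29.43 kPa.
Total σ_h = 18.43 + 29.43 = 47.86 kPa.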